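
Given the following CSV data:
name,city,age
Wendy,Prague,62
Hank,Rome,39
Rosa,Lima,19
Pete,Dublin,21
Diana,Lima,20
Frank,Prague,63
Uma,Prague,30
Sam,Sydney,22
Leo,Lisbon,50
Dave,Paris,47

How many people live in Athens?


Scanning city column for 'Athens':
Total matches: 0

ANSWER: 0


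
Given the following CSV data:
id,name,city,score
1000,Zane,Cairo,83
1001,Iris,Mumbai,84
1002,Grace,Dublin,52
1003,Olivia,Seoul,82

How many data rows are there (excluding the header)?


Counting rows (excluding header):
Header: id,name,city,score
Data rows: 4

ANSWER: 4


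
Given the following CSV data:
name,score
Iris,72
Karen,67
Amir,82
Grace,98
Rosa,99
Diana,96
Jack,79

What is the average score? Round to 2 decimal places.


Scores: 72, 67, 82, 98, 99, 96, 79
Sum = 593
Count = 7
Average = 593 / 7 = 84.71

ANSWER: 84.71


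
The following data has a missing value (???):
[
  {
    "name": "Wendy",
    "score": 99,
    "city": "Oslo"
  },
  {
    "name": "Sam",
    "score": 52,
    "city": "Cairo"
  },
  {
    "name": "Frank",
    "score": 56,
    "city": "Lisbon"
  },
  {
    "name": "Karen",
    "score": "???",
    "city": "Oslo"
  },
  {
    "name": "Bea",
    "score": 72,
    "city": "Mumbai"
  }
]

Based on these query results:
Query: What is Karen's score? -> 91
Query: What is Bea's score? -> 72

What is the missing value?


The missing value is Karen's score
From query: Karen's score = 91

ANSWER: 91


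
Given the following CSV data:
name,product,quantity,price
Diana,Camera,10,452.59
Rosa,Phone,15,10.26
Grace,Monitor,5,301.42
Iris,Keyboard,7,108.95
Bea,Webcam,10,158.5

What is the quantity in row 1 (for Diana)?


Row 1: Diana
Column 'quantity' = 10

ANSWER: 10


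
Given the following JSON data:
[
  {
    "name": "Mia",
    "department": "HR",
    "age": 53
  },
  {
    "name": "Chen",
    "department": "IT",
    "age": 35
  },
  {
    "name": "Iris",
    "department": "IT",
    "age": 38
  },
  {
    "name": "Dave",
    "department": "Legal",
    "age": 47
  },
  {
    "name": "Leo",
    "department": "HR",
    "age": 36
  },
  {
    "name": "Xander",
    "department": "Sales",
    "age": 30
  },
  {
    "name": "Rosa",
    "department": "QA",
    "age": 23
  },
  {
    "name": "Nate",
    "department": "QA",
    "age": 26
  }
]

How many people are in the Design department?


Scanning records for department = Design
  No matches found
Count: 0

ANSWER: 0


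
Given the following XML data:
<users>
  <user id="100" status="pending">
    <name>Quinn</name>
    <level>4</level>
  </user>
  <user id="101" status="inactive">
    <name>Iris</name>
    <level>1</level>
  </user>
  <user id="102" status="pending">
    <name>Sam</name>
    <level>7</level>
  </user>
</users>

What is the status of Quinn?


Finding user with name = Quinn
user id="100" status="pending"

ANSWER: pending


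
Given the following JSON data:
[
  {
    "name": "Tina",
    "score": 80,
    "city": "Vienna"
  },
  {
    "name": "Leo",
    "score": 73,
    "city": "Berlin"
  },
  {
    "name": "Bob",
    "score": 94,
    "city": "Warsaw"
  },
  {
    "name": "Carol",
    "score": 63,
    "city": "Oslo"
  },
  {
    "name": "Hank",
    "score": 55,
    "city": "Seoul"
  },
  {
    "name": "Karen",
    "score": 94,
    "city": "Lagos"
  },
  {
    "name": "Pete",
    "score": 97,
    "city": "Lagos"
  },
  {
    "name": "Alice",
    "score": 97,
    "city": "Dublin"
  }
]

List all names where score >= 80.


Filtering records where score >= 80:
  Tina (score=80) -> YES
  Leo (score=73) -> no
  Bob (score=94) -> YES
  Carol (score=63) -> no
  Hank (score=55) -> no
  Karen (score=94) -> YES
  Pete (score=97) -> YES
  Alice (score=97) -> YES


ANSWER: Tina, Bob, Karen, Pete, Alice


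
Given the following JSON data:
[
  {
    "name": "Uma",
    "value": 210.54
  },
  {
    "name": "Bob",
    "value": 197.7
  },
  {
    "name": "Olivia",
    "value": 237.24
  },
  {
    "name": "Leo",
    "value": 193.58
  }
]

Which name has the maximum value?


Comparing values:
  Uma: 210.54
  Bob: 197.7
  Olivia: 237.24
  Leo: 193.58
Maximum: Olivia (237.24)

ANSWER: Olivia


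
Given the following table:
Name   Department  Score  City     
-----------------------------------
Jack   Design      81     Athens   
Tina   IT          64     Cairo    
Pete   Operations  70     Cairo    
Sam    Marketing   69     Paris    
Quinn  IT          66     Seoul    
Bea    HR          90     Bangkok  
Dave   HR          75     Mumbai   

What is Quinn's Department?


Row 5: Quinn
Department = IT

ANSWER: IT


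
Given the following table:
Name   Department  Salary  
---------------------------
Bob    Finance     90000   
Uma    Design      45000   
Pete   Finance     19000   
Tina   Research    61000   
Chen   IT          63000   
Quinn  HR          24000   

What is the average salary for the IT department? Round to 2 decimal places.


IT department members:
  Chen: 63000
Sum = 63000
Count = 1
Average = 63000 / 1 = 63000.00

ANSWER: 63000.00


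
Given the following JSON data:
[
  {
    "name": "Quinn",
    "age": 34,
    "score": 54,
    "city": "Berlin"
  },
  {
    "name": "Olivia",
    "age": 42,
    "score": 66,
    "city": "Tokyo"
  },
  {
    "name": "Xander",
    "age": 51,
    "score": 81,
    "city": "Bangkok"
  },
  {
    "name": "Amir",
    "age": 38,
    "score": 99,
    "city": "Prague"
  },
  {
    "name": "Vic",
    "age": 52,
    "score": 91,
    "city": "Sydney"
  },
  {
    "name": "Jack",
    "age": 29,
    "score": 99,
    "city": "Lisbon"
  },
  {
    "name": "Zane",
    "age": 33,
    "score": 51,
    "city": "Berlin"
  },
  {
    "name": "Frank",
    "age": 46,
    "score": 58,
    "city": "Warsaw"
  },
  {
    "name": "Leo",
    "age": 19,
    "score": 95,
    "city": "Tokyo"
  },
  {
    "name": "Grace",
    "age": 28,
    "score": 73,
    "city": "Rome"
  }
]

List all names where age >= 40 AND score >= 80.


Checking both conditions:
  Quinn (age=34, score=54) -> no
  Olivia (age=42, score=66) -> no
  Xander (age=51, score=81) -> YES
  Amir (age=38, score=99) -> no
  Vic (age=52, score=91) -> YES
  Jack (age=29, score=99) -> no
  Zane (age=33, score=51) -> no
  Frank (age=46, score=58) -> no
  Leo (age=19, score=95) -> no
  Grace (age=28, score=73) -> no


ANSWER: Xander, Vic


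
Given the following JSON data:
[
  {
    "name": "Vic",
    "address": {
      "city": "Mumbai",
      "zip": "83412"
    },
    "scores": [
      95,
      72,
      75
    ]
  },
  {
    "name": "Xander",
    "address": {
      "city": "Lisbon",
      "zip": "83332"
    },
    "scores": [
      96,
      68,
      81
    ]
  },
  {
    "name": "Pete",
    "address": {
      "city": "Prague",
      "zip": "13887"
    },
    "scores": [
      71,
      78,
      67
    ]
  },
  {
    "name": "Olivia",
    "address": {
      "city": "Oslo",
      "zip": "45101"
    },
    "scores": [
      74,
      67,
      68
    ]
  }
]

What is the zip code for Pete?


Path: records[2].address.zip
Value: 13887

ANSWER: 13887


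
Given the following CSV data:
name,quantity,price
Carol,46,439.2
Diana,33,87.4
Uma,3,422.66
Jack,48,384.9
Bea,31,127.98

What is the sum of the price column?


Values in 'price' column:
  Row 1: 439.2
  Row 2: 87.4
  Row 3: 422.66
  Row 4: 384.9
  Row 5: 127.98
Sum = 439.2 + 87.4 + 422.66 + 384.9 + 127.98 = 1462.14

ANSWER: 1462.14


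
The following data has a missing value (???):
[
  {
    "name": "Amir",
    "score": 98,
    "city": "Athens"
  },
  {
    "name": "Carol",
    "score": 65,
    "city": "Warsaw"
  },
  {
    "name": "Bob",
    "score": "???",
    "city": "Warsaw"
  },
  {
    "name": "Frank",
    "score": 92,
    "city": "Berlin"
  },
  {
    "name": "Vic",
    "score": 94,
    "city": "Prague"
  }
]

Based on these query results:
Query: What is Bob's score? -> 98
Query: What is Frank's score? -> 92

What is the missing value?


The missing value is Bob's score
From query: Bob's score = 98

ANSWER: 98


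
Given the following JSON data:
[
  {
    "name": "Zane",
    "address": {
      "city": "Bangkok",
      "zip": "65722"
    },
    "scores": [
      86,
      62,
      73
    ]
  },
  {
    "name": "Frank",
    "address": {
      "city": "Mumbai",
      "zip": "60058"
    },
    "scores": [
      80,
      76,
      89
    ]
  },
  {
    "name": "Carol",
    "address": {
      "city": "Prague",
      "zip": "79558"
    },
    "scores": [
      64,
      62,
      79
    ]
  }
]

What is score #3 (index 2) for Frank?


Path: records[1].scores[2]
Value: 89

ANSWER: 89


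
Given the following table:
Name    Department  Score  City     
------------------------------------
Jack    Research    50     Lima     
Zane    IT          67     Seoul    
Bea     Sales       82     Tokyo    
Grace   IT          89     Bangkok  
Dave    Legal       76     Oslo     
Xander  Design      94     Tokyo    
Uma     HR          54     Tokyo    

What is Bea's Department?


Row 3: Bea
Department = Sales

ANSWER: Sales


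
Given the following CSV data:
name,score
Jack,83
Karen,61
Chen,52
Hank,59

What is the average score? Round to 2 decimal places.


Scores: 83, 61, 52, 59
Sum = 255
Count = 4
Average = 255 / 4 = 63.75

ANSWER: 63.75


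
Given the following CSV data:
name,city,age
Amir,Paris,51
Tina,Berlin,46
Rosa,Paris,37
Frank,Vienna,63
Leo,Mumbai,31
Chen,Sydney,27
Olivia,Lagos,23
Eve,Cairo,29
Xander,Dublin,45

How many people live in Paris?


Scanning city column for 'Paris':
  Row 1: Amir -> MATCH
  Row 3: Rosa -> MATCH
Total matches: 2

ANSWER: 2


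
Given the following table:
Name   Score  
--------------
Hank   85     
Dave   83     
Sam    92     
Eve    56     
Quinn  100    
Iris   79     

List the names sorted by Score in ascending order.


Sorting by Score (ascending):
  Eve: 56
  Iris: 79
  Dave: 83
  Hank: 85
  Sam: 92
  Quinn: 100


ANSWER: Eve, Iris, Dave, Hank, Sam, Quinn


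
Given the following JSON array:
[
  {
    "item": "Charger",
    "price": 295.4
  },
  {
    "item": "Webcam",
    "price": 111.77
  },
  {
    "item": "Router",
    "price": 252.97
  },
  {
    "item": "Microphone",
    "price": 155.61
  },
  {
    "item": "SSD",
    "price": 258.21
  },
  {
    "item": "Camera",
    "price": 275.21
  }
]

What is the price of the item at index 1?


Array index 1 -> Webcam
price = 111.77

ANSWER: 111.77


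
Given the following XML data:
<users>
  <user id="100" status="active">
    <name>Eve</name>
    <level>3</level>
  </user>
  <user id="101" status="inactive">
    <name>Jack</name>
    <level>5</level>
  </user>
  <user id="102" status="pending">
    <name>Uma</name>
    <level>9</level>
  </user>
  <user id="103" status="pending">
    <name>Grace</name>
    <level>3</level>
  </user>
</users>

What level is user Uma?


Finding user: Uma
<level>9</level>

ANSWER: 9


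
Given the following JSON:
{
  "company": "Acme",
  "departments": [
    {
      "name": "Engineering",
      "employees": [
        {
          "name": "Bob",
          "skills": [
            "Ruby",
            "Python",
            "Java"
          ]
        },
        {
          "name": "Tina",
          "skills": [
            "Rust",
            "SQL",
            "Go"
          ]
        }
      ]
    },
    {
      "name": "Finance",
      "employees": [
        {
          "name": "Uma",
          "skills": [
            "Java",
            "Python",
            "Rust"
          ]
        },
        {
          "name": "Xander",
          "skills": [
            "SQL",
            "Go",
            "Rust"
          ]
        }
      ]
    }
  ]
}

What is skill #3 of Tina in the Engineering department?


Path: departments[0].employees[1].skills[2]
Value: Go

ANSWER: Go


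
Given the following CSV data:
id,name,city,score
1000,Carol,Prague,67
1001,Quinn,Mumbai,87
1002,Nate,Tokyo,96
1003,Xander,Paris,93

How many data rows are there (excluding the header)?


Counting rows (excluding header):
Header: id,name,city,score
Data rows: 4

ANSWER: 4


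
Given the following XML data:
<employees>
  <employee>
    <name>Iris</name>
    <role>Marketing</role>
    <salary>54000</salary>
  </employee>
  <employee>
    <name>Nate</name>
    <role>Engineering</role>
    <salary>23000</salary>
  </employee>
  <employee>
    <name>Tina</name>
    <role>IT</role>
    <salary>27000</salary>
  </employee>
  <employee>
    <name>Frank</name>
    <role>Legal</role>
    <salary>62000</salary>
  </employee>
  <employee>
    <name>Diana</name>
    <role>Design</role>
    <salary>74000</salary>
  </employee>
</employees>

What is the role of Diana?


Searching for <employee> with <name>Diana</name>
Found at position 5
<role>Design</role>

ANSWER: Design


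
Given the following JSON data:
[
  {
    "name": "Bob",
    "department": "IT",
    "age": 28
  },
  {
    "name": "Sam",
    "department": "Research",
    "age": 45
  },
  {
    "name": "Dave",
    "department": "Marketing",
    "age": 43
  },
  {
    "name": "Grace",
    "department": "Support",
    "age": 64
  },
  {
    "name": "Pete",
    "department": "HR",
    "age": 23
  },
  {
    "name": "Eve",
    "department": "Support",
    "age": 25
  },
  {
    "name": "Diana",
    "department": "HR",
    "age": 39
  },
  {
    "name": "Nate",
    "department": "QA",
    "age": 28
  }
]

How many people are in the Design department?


Scanning records for department = Design
  No matches found
Count: 0

ANSWER: 0


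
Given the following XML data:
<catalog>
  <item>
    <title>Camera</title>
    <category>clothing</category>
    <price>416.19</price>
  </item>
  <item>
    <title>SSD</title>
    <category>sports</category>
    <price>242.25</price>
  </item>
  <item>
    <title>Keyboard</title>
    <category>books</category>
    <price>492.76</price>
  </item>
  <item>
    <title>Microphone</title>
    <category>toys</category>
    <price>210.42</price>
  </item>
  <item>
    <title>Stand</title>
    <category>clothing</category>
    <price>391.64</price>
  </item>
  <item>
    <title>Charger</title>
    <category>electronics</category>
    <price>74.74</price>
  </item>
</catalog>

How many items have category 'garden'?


Scanning <item> elements for <category>garden</category>:
Count: 0

ANSWER: 0


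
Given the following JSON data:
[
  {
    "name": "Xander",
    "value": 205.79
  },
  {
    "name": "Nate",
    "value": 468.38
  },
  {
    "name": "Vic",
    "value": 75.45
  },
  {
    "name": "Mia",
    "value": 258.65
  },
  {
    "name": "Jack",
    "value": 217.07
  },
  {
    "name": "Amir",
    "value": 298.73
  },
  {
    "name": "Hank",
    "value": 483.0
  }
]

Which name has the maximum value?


Comparing values:
  Xander: 205.79
  Nate: 468.38
  Vic: 75.45
  Mia: 258.65
  Jack: 217.07
  Amir: 298.73
  Hank: 483.0
Maximum: Hank (483.0)

ANSWER: Hank


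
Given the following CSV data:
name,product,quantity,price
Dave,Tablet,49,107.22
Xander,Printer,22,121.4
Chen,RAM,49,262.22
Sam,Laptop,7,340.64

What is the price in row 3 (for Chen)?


Row 3: Chen
Column 'price' = 262.22

ANSWER: 262.22


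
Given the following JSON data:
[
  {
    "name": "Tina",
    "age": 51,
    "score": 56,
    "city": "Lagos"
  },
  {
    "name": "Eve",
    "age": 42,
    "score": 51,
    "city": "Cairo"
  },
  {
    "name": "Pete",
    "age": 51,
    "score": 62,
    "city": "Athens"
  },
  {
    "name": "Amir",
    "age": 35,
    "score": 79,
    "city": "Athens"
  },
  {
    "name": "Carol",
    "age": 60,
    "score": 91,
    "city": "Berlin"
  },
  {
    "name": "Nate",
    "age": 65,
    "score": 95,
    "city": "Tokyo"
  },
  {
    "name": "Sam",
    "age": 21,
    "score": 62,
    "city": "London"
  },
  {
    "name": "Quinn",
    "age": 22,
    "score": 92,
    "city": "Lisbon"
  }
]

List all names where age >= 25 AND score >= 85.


Checking both conditions:
  Tina (age=51, score=56) -> no
  Eve (age=42, score=51) -> no
  Pete (age=51, score=62) -> no
  Amir (age=35, score=79) -> no
  Carol (age=60, score=91) -> YES
  Nate (age=65, score=95) -> YES
  Sam (age=21, score=62) -> no
  Quinn (age=22, score=92) -> no


ANSWER: Carol, Nate


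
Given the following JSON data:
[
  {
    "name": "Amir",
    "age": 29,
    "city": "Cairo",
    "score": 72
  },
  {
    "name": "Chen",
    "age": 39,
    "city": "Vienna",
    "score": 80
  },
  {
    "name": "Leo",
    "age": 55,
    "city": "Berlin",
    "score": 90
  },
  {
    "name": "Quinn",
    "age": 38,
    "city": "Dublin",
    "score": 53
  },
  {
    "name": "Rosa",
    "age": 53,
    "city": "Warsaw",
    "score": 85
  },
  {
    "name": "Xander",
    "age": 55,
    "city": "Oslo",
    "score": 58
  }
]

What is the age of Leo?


Looking up record where name = Leo
Record index: 2
Field 'age' = 55

ANSWER: 55


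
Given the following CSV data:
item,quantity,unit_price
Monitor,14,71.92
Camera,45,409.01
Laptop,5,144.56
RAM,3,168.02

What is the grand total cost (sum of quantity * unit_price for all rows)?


Computing row totals:
  Monitor: 14 * 71.92 = 1006.88
  Camera: 45 * 409.01 = 18405.45
  Laptop: 5 * 144.56 = 722.8
  RAM: 3 * 168.02 = 504.06
Grand total = 1006.88 + 18405.45 + 722.8 + 504.06 = 20639.19

ANSWER: 20639.19


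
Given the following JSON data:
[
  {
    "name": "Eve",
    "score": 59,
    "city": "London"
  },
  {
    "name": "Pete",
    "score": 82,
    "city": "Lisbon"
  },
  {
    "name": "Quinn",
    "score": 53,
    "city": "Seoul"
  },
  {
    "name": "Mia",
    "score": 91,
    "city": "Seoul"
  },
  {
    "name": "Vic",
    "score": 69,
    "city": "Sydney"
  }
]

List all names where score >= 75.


Filtering records where score >= 75:
  Eve (score=59) -> no
  Pete (score=82) -> YES
  Quinn (score=53) -> no
  Mia (score=91) -> YES
  Vic (score=69) -> no


ANSWER: Pete, Mia


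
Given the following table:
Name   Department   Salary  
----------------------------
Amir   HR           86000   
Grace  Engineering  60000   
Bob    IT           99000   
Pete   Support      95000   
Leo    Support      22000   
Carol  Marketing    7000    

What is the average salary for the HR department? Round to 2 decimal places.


HR department members:
  Amir: 86000
Sum = 86000
Count = 1
Average = 86000 / 1 = 86000.00

ANSWER: 86000.00


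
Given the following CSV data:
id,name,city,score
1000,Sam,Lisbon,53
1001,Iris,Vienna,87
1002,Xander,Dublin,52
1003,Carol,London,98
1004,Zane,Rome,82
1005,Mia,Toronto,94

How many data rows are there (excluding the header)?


Counting rows (excluding header):
Header: id,name,city,score
Data rows: 6

ANSWER: 6


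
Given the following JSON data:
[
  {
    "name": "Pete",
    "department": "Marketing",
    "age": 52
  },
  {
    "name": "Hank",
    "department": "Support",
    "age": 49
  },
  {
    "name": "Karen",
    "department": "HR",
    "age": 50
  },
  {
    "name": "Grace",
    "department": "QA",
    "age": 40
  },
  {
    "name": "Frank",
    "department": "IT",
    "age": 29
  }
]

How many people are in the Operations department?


Scanning records for department = Operations
  No matches found
Count: 0

ANSWER: 0


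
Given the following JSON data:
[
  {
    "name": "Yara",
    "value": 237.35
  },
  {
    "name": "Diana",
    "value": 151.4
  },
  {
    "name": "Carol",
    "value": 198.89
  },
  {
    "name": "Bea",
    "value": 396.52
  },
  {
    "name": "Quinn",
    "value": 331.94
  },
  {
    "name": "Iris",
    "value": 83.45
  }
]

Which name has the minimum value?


Comparing values:
  Yara: 237.35
  Diana: 151.4
  Carol: 198.89
  Bea: 396.52
  Quinn: 331.94
  Iris: 83.45
Minimum: Iris (83.45)

ANSWER: Iris


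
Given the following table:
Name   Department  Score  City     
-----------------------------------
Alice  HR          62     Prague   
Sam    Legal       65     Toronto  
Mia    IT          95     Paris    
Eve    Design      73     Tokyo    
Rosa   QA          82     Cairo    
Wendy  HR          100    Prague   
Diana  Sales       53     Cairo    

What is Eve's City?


Row 4: Eve
City = Tokyo

ANSWER: Tokyo


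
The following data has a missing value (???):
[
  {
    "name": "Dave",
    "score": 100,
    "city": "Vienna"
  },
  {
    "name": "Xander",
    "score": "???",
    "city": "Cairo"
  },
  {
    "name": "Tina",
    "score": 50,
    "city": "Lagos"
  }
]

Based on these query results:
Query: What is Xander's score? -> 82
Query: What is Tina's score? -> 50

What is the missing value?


The missing value is Xander's score
From query: Xander's score = 82

ANSWER: 82


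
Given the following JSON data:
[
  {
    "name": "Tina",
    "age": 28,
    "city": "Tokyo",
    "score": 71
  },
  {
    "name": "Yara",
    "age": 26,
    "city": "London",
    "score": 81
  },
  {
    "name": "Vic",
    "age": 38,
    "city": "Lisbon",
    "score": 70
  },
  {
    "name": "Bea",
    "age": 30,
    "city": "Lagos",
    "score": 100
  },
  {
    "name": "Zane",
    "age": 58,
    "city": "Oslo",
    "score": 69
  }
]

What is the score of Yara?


Looking up record where name = Yara
Record index: 1
Field 'score' = 81

ANSWER: 81


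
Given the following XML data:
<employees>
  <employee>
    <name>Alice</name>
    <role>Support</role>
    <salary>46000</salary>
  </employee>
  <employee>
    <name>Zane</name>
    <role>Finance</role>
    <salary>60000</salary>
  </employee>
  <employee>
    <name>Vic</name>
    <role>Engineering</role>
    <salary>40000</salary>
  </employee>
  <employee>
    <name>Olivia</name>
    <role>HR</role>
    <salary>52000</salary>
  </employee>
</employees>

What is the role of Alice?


Searching for <employee> with <name>Alice</name>
Found at position 1
<role>Support</role>

ANSWER: Support


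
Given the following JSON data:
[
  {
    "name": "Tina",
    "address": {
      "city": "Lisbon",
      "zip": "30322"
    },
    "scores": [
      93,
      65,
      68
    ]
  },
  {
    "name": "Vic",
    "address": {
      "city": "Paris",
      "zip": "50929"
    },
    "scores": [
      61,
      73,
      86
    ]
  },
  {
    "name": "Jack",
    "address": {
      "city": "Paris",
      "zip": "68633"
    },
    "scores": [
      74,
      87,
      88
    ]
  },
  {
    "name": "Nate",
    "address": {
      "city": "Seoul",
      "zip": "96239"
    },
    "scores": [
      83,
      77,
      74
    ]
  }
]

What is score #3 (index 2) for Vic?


Path: records[1].scores[2]
Value: 86

ANSWER: 86


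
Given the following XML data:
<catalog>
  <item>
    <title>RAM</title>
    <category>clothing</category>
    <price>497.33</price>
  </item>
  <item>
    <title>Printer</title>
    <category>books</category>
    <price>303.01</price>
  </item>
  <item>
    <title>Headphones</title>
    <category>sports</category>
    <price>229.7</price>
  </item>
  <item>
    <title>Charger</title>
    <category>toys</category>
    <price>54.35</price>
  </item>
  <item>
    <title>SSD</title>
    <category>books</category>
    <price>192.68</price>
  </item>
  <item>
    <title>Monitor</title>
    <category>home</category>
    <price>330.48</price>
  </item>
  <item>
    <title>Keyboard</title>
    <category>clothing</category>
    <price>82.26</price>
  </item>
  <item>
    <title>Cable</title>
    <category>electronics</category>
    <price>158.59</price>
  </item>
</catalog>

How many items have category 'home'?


Scanning <item> elements for <category>home</category>:
  Item 6: Monitor -> MATCH
Count: 1

ANSWER: 1


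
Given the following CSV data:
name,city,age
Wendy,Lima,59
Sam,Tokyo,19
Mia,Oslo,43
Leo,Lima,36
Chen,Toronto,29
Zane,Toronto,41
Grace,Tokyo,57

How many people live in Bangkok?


Scanning city column for 'Bangkok':
Total matches: 0

ANSWER: 0


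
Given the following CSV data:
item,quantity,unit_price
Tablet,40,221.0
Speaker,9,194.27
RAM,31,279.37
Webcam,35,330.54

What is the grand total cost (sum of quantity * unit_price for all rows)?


Computing row totals:
  Tablet: 40 * 221.0 = 8840.0
  Speaker: 9 * 194.27 = 1748.43
  RAM: 31 * 279.37 = 8660.47
  Webcam: 35 * 330.54 = 11568.9
Grand total = 8840.0 + 1748.43 + 8660.47 + 11568.9 = 30817.8

ANSWER: 30817.8


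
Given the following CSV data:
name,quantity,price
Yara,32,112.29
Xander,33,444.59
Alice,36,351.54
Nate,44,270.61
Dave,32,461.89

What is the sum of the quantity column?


Values in 'quantity' column:
  Row 1: 32
  Row 2: 33
  Row 3: 36
  Row 4: 44
  Row 5: 32
Sum = 32 + 33 + 36 + 44 + 32 = 177

ANSWER: 177


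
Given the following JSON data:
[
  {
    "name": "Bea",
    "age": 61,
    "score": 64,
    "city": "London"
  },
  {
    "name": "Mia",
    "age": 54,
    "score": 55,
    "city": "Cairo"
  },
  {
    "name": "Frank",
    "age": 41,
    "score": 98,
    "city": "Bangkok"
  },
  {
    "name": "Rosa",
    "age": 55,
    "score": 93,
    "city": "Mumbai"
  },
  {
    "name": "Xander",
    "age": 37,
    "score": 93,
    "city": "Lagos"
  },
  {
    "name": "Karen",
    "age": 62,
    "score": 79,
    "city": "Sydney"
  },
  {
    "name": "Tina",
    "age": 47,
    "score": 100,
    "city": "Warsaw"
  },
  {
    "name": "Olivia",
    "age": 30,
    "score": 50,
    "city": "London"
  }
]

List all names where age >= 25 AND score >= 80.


Checking both conditions:
  Bea (age=61, score=64) -> no
  Mia (age=54, score=55) -> no
  Frank (age=41, score=98) -> YES
  Rosa (age=55, score=93) -> YES
  Xander (age=37, score=93) -> YES
  Karen (age=62, score=79) -> no
  Tina (age=47, score=100) -> YES
  Olivia (age=30, score=50) -> no


ANSWER: Frank, Rosa, Xander, Tina


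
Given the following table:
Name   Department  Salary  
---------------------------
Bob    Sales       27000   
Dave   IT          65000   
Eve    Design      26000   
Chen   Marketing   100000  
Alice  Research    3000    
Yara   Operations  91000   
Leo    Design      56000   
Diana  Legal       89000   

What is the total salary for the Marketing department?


Marketing department members:
  Chen: 100000
Total = 100000 = 100000

ANSWER: 100000


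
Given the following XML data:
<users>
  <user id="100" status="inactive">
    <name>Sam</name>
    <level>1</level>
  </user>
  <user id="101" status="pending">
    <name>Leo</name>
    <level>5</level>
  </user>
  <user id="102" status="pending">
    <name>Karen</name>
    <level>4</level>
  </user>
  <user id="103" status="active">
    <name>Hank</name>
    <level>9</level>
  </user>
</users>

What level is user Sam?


Finding user: Sam
<level>1</level>

ANSWER: 1


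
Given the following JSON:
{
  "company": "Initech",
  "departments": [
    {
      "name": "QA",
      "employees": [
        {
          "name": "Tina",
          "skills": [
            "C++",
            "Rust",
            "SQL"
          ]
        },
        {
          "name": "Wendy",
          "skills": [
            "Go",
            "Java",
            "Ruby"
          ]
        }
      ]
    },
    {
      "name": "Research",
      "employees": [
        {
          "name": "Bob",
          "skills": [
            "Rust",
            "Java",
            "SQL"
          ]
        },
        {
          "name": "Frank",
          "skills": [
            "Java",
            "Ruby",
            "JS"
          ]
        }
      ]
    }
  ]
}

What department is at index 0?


Path: departments[0].name
Value: QA

ANSWER: QA


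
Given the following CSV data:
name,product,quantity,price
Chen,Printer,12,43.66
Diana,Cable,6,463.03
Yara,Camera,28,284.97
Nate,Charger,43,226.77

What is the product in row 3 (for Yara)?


Row 3: Yara
Column 'product' = Camera

ANSWER: Camera


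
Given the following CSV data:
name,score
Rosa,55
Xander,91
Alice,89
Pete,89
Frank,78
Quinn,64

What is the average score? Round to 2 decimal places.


Scores: 55, 91, 89, 89, 78, 64
Sum = 466
Count = 6
Average = 466 / 6 = 77.67

ANSWER: 77.67


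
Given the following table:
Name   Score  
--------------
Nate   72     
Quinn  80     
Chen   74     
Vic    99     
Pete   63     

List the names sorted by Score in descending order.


Sorting by Score (descending):
  Vic: 99
  Quinn: 80
  Chen: 74
  Nate: 72
  Pete: 63


ANSWER: Vic, Quinn, Chen, Nate, Pete


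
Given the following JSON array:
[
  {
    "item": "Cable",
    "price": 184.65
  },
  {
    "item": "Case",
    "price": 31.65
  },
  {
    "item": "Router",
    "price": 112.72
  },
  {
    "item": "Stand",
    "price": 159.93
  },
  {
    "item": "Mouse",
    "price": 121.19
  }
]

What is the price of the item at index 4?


Array index 4 -> Mouse
price = 121.19

ANSWER: 121.19


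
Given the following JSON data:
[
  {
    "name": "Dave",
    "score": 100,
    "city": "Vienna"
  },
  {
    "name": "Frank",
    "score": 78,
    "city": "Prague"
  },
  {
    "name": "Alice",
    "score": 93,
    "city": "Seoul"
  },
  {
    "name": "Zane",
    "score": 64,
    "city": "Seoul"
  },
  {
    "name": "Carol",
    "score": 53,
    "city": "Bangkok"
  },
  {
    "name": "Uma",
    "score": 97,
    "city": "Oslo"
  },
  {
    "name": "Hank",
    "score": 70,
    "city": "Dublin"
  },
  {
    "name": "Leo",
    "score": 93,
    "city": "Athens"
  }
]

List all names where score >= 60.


Filtering records where score >= 60:
  Dave (score=100) -> YES
  Frank (score=78) -> YES
  Alice (score=93) -> YES
  Zane (score=64) -> YES
  Carol (score=53) -> no
  Uma (score=97) -> YES
  Hank (score=70) -> YES
  Leo (score=93) -> YES


ANSWER: Dave, Frank, Alice, Zane, Uma, Hank, Leo


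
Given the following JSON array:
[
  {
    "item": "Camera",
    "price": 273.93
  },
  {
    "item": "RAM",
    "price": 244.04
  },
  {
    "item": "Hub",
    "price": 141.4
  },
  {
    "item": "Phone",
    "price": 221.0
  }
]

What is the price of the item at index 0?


Array index 0 -> Camera
price = 273.93

ANSWER: 273.93


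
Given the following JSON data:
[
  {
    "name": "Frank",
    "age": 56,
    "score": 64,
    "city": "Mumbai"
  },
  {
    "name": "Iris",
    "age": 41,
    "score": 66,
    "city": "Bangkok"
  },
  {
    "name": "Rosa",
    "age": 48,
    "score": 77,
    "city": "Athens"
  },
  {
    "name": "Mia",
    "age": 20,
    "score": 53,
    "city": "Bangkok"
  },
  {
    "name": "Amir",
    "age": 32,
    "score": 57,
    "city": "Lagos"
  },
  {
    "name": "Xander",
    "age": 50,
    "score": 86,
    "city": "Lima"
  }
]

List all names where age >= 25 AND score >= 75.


Checking both conditions:
  Frank (age=56, score=64) -> no
  Iris (age=41, score=66) -> no
  Rosa (age=48, score=77) -> YES
  Mia (age=20, score=53) -> no
  Amir (age=32, score=57) -> no
  Xander (age=50, score=86) -> YES


ANSWER: Rosa, Xander


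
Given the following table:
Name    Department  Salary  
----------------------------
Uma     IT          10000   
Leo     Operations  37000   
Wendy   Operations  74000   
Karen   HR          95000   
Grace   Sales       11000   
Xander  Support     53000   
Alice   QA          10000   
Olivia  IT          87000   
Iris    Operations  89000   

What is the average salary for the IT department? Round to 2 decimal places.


IT department members:
  Uma: 10000
  Olivia: 87000
Sum = 97000
Count = 2
Average = 97000 / 2 = 48500.00

ANSWER: 48500.00


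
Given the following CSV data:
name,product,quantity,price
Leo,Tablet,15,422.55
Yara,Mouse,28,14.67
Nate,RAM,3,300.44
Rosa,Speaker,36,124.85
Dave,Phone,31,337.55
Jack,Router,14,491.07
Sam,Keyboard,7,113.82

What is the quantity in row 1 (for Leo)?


Row 1: Leo
Column 'quantity' = 15

ANSWER: 15


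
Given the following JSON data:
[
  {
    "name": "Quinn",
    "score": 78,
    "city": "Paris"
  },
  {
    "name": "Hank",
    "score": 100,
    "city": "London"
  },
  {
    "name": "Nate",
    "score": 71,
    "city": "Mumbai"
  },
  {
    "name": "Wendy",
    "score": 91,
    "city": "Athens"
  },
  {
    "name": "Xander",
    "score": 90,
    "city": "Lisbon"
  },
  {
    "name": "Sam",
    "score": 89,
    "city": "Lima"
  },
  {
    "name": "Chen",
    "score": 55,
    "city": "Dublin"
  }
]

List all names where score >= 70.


Filtering records where score >= 70:
  Quinn (score=78) -> YES
  Hank (score=100) -> YES
  Nate (score=71) -> YES
  Wendy (score=91) -> YES
  Xander (score=90) -> YES
  Sam (score=89) -> YES
  Chen (score=55) -> no


ANSWER: Quinn, Hank, Nate, Wendy, Xander, Sam


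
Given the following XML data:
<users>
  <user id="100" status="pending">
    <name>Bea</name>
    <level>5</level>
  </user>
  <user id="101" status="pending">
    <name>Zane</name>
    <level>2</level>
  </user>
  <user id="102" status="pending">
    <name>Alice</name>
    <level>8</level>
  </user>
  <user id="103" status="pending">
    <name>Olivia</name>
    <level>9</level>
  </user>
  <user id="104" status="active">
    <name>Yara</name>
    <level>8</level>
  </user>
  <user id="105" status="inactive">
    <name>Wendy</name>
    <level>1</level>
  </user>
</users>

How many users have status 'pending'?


Counting users with status='pending':
  Bea (id=100) -> MATCH
  Zane (id=101) -> MATCH
  Alice (id=102) -> MATCH
  Olivia (id=103) -> MATCH
Count: 4

ANSWER: 4


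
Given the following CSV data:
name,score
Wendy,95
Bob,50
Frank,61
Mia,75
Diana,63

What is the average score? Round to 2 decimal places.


Scores: 95, 50, 61, 75, 63
Sum = 344
Count = 5
Average = 344 / 5 = 68.80

ANSWER: 68.80


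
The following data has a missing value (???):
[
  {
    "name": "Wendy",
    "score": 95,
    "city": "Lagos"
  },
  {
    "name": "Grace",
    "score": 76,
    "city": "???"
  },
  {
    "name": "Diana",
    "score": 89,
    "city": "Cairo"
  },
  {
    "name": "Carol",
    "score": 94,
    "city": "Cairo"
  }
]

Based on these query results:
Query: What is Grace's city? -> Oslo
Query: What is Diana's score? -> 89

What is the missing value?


The missing value is Grace's city
From query: Grace's city = Oslo

ANSWER: Oslo


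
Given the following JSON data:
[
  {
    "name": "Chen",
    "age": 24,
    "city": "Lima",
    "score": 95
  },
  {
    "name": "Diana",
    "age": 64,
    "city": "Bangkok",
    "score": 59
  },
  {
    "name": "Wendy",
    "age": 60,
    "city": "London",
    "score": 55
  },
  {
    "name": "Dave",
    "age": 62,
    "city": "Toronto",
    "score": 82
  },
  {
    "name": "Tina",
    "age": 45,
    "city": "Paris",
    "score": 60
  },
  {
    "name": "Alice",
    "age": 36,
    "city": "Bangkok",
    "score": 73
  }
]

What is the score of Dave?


Looking up record where name = Dave
Record index: 3
Field 'score' = 82

ANSWER: 82


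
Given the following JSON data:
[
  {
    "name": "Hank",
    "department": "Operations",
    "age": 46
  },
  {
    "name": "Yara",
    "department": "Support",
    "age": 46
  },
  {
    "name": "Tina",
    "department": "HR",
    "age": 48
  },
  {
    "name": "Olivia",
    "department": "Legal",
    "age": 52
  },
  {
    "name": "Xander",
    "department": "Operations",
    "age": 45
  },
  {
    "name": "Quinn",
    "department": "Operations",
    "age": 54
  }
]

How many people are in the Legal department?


Scanning records for department = Legal
  Record 3: Olivia
Count: 1

ANSWER: 1


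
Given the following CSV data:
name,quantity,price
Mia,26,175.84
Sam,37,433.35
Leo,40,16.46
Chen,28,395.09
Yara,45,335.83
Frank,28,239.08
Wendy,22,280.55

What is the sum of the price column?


Values in 'price' column:
  Row 1: 175.84
  Row 2: 433.35
  Row 3: 16.46
  Row 4: 395.09
  Row 5: 335.83
  Row 6: 239.08
  Row 7: 280.55
Sum = 175.84 + 433.35 + 16.46 + 395.09 + 335.83 + 239.08 + 280.55 = 1876.2

ANSWER: 1876.2


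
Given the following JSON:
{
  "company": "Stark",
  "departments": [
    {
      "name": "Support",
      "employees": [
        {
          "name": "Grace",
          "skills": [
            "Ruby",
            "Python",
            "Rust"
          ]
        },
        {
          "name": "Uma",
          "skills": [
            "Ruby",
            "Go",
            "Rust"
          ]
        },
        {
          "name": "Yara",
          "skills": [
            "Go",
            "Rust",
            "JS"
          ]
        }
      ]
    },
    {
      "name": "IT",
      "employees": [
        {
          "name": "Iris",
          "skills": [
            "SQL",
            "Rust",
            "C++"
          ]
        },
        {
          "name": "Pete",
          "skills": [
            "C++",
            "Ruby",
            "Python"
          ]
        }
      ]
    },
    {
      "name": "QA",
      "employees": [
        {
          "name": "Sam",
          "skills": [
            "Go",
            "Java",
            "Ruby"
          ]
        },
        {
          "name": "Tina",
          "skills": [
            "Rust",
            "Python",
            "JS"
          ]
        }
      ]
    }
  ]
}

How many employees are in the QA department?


Path: departments[2].employees
Count: 2

ANSWER: 2


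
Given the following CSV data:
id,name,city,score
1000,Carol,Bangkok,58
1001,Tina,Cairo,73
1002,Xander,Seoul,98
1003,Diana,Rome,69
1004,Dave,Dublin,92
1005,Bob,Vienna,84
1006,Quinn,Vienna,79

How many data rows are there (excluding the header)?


Counting rows (excluding header):
Header: id,name,city,score
Data rows: 7

ANSWER: 7


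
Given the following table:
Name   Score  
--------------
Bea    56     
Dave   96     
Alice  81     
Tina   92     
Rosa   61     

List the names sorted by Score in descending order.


Sorting by Score (descending):
  Dave: 96
  Tina: 92
  Alice: 81
  Rosa: 61
  Bea: 56


ANSWER: Dave, Tina, Alice, Rosa, Bea


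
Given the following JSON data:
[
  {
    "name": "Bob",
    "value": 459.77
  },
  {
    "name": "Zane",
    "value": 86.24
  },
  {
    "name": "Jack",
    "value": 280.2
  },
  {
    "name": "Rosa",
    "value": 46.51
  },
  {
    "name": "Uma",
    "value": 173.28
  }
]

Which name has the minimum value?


Comparing values:
  Bob: 459.77
  Zane: 86.24
  Jack: 280.2
  Rosa: 46.51
  Uma: 173.28
Minimum: Rosa (46.51)

ANSWER: Rosa


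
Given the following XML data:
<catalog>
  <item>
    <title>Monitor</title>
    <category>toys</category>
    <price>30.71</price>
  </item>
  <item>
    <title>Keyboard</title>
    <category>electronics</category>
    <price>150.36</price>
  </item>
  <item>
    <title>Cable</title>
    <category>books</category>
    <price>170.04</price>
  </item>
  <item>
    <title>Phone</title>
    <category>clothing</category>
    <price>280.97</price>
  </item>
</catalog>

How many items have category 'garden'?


Scanning <item> elements for <category>garden</category>:
Count: 0

ANSWER: 0


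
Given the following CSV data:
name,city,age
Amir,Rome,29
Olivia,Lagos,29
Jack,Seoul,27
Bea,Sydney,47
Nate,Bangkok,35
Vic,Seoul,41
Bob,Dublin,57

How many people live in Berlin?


Scanning city column for 'Berlin':
Total matches: 0

ANSWER: 0


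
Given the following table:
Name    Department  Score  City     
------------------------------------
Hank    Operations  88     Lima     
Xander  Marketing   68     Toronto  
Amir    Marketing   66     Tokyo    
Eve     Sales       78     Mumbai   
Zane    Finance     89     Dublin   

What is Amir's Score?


Row 3: Amir
Score = 66

ANSWER: 66


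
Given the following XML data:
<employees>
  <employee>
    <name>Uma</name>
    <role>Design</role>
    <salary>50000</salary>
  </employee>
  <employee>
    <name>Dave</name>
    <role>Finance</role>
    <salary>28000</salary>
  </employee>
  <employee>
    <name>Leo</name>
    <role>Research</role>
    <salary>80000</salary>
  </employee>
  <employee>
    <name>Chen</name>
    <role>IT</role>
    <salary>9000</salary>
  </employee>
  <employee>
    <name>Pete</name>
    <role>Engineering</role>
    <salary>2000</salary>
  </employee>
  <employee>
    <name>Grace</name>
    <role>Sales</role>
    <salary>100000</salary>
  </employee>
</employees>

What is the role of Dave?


Searching for <employee> with <name>Dave</name>
Found at position 2
<role>Finance</role>

ANSWER: Finance


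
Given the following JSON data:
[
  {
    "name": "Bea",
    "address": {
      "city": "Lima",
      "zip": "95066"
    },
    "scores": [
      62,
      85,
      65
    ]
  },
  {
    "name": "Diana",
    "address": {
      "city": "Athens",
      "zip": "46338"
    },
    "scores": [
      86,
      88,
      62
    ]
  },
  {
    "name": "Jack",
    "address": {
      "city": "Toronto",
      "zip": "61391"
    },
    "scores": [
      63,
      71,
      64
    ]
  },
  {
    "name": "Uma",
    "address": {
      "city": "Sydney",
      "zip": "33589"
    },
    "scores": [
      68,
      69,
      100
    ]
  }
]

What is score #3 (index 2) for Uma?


Path: records[3].scores[2]
Value: 100

ANSWER: 100
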